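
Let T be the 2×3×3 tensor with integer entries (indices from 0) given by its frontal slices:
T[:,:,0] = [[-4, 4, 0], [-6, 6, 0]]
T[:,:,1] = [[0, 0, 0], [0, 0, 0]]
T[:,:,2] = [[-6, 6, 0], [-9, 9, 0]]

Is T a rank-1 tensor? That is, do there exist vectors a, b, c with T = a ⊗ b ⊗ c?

If T = a ⊗ b ⊗ c then every fibre of T is a multiple of the corresponding factor, so read the factors off the fibres through the nonzero entry T[0,0,0] = -4.
The mode-1 fibre T[:,0,0] = [-4, -6] gives a = [2, 3] (primitive direction); the mode-2 fibre T[0,:,0] = [-4, 4, 0] gives b = [1, -1, 0]; then c[k] = T[0,0,k] / (a[0]·b[0]) = [-4, 0, -6] / 2 = [-2, 0, -3].
Expanding [2, 3] ⊗ [1, -1, 0] ⊗ [-2, 0, -3] reproduces all 18 entries of T, so T = [2, 3] ⊗ [1, -1, 0] ⊗ [-2, 0, -3] and rank(T) ≤ 1.
Equivalently every frontal slice T[:,:,k] is c[k] times the rank-1 matrix [2, 3] ⊗ [1, -1, 0]. So T has rank 1 (it is nonzero).

Yes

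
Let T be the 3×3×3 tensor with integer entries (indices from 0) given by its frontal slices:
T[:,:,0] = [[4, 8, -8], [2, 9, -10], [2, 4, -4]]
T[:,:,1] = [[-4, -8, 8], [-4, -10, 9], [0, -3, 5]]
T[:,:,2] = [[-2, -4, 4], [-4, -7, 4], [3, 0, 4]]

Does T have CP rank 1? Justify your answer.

The mode-2 unfolding of T (rows indexed by j, columns by (i,k) = (0,0), (0,1), (0,2), (1,0), (1,1), (1,2), (2,0), (2,1), (2,2)) is [[4, -4, -2, 2, -4, -4, 2, 0, 3], [8, -8, -4, 9, -10, -7, 4, -3, 0], [-8, 8, 4, -10, 9, 4, -4, 5, 4]].
There the 3×3 minor on rows j ∈ {0, 1, 2}, columns (i,k) ∈ {(0,0), (1,0), (1,1)} is det [[4, 2, -4], [8, 9, -10], [-8, -10, 9]] = -28 ≠ 0, so this unfolding has rank ≥ 3; CP rank is at least every unfolding rank, so rank(T) ≥ 3.
In particular rank(T) ≥ 3 > 1, so T is not rank-1.

No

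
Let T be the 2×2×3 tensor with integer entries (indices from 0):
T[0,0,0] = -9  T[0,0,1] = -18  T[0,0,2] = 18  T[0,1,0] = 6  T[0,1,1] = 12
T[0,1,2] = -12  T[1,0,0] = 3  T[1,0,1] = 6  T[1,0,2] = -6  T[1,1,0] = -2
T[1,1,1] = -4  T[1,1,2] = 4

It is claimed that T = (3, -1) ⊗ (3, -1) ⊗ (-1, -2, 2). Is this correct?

No

Reconstruct entry (0,1,0) from the claimed factors: Σₗ aₗ[0]bₗ[1]cₗ[0] = (3)·(-1)·(-1) = 3, but T[0,1,0] = 6. The claim is false.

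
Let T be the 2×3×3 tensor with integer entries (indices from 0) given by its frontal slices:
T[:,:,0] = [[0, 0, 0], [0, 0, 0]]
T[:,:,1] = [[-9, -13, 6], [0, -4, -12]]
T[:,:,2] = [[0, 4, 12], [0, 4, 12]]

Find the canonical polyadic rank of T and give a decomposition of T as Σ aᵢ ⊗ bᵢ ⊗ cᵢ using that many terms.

Lower bound: the mode-2 unfolding of T (rows indexed by j, columns by (i,k) = (0,0), (0,1), (0,2), (1,0), (1,1), (1,2)) is [[0, -9, 0, 0, 0, 0], [0, -13, 4, 0, -4, 4], [0, 6, 12, 0, -12, 12]].
There the 2×2 minor on rows j ∈ {0, 1}, columns (i,k) ∈ {(0,1), (0,2)} is det [[-9, 0], [-13, 4]] = -36 ≠ 0, so this unfolding has rank ≥ 2; CP rank is at least every unfolding rank, so rank(T) ≥ 2. (This is only a lower bound: in general the CP rank may exceed every unfolding rank, so we still need to exhibit 2 rank-1 terms summing to T.)
Upper bound — finding two terms. Write S_k = T[:,:,k] for the frontal slices: S₀ = [[0, 0, 0], [0, 0, 0]], S₁ = [[-9, -13, 6], [0, -4, -12]], S₂ = [[0, 4, 12], [0, 4, 12]].
If T = a₁ ⊗ b₁ ⊗ c₁ + a₂ ⊗ b₂ ⊗ c₂ then each S_k = c₁[k]·a₁b₁ᵀ + c₂[k]·a₂b₂ᵀ. S₁ and S₂ are linearly independent, so a₁b₁ᵀ and a₂b₂ᵀ must span the same plane of matrices: they are the rank-1 matrices of the form x·S₁ + y·S₂.
The 2×2 minor of x·S₁ + y·S₂ on rows {0,1}, columns {0,1} is 36·x² − 36·xy = 36·(x − y)(x), vanishing at (x:y) = (1:1) and (0:1).
M₁ = S₁ + S₂ = [[-9, -9, 18], [0, 0, 0]] = (-9)·[1, 0][1, 1, -2]ᵀ and M₂ = S₂ = [[0, 4, 12], [0, 4, 12]] = 4·[1, 1][0, 1, 3]ᵀ, so take a₁ = [1, 0], b₁ = [1, 1, -2], a₂ = [1, 1], b₂ = [0, 1, 3].
Each slice is an integer combination of E₁ = a₁b₁ᵀ and E₂ = a₂b₂ᵀ: S₀ = 0, S₁ = −9·E₁ − 4·E₂, S₂ = 4·E₂; reading off coefficients, c₁ = [0, -9, 0] and c₂ = [0, -4, 4].
Hence T = [1, 0] ⊗ [1, 1, -2] ⊗ [0, -9, 0] + [1, 1] ⊗ [0, 1, 3] ⊗ [0, -4, 4], so rank(T) ≤ 2.
These bounds meet, so rank(T) = 2.
Check entry T[0,2,0] = 0: (1)·(-2)·(0) + (1)·(3)·(0) = 0.

rank(T) = 2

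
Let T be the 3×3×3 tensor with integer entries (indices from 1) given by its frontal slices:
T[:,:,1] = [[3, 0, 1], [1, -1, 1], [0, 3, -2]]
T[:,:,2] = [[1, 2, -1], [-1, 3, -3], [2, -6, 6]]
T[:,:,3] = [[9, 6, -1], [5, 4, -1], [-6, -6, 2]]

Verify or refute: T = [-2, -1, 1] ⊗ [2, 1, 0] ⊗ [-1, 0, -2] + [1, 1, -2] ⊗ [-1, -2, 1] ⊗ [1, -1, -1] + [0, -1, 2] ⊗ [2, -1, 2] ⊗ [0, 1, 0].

Yes

Reconstruct entrywise from the claimed factors. For example, T[2,3,3] = -1 and Σₗ aₗ[2]bₗ[3]cₗ[3] = (-1)·(0)·(-2) + (1)·(1)·(-1) + (-1)·(2)·(0) = -1; checking all 27 entries, every one matches. The claim holds.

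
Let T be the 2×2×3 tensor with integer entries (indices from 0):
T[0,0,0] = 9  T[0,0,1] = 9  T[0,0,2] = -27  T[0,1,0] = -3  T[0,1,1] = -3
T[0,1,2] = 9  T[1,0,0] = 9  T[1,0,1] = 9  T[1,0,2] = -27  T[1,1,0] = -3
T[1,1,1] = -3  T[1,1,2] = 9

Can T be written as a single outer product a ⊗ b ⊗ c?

If T = a ⊗ b ⊗ c then every fibre of T is a multiple of the corresponding factor, so read the factors off the fibres through the nonzero entry T[0,0,0] = 9.
The mode-1 fibre T[:,0,0] = [9, 9] gives a = [1, 1] (primitive direction); the mode-2 fibre T[0,:,0] = [9, -3] gives b = [3, -1]; then c[k] = T[0,0,k] / (a[0]·b[0]) = [9, 9, -27] / 3 = [3, 3, -9].
Expanding [1, 1] ⊗ [3, -1] ⊗ [3, 3, -9] reproduces all 12 entries of T, so T = [1, 1] ⊗ [3, -1] ⊗ [3, 3, -9] and rank(T) ≤ 1.
Equivalently every frontal slice T[:,:,k] is c[k] times the rank-1 matrix [1, 1] ⊗ [3, -1]. So T has rank 1 (it is nonzero).

Yes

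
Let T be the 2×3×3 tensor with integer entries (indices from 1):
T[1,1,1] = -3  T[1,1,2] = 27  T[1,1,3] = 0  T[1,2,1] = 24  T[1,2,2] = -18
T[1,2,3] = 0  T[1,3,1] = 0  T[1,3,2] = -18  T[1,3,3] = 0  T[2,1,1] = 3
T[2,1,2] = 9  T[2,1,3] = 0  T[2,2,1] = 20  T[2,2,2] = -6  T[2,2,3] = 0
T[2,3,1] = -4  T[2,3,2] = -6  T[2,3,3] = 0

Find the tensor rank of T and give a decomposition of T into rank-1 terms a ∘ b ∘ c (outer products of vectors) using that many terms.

Lower bound: the mode-3 unfolding of T (rows indexed by k, columns by (i,j) = (1,1), (1,2), (1,3), (2,1), (2,2), (2,3)) is [[-3, 24, 0, 3, 20, -4], [27, -18, -18, 9, -6, -6], [0, 0, 0, 0, 0, 0]].
There the 2×2 minor on rows k ∈ {1, 2}, columns (i,j) ∈ {(1,1), (1,2)} is det [[-3, 24], [27, -18]] = -594 ≠ 0, so this unfolding has rank ≥ 2; CP rank is at least every unfolding rank, so rank(T) ≥ 2. (Flattening ranks never certify an upper bound on CP rank; for that we must actually write T with 2 rank-1 terms.)
Upper bound — finding two terms. Write S_k = T[:,:,k] for the frontal slices: S₁ = [[-3, 24, 0], [3, 20, -4]], S₂ = [[27, -18, -18], [9, -6, -6]], S₃ = [[0, 0, 0], [0, 0, 0]].
If T = a₁ ∘ b₁ ∘ c₁ + a₂ ∘ b₂ ∘ c₂ then each S_k = c₁[k]·a₁b₁ᵀ + c₂[k]·a₂b₂ᵀ. S₁ and S₂ are linearly independent, so a₁b₁ᵀ and a₂b₂ᵀ must span the same plane of matrices: they are the rank-1 matrices of the form x·S₁ + y·S₂.
The 2×2 minor of x·S₁ + y·S₂ on rows {1,2}, columns {1,2} is −132·x² + 396·xy = (-132)·(x − 3·y)(x), vanishing at (x:y) = (3:1) and (0:1).
M₁ = 3·S₁ + S₂ = [[18, 54, -18], [18, 54, -18]] = 18·[1, 1][1, 3, -1]ᵀ and M₂ = S₂ = [[27, -18, -18], [9, -6, -6]] = 3·[3, 1][3, -2, -2]ᵀ, so take a₁ = [1, 1], b₁ = [1, 3, -1], a₂ = [3, 1], b₂ = [3, -2, -2].
Each slice is an integer combination of E₁ = a₁b₁ᵀ and E₂ = a₂b₂ᵀ: S₁ = 6·E₁ − E₂, S₂ = 3·E₂, S₃ = 0; reading off coefficients, c₁ = [6, 0, 0] and c₂ = [-1, 3, 0].
Hence T = [1, 1] ∘ [1, 3, -1] ∘ [6, 0, 0] + [3, 1] ∘ [3, -2, -2] ∘ [-1, 3, 0], so rank(T) ≤ 2.
These bounds meet, so rank(T) = 2.
Check entry T[1,2,3] = 0: (1)·(3)·(0) + (3)·(-2)·(0) = 0.

rank(T) = 2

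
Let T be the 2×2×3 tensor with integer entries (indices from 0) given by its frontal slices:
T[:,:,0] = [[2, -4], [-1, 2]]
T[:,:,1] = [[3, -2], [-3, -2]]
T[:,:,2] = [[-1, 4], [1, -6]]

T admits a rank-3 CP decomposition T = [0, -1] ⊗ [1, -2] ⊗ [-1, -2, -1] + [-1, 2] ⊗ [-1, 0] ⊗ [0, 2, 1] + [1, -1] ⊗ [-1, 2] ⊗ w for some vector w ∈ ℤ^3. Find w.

w = [-2, -1, 2]

Subtract the known terms from T to get the rank-1 residual R = [1, -1] ⊗ [-1, 2] ⊗ w, so R[i,j,k] = a[i]·b[j]·w[k]. Pick indices with nonzero a[0]·b[0] = (1)·(-1) = -1. Only the fibre through (0,0,·) is needed: R[0,0,:] = T[0,0,:] − Σₗ aₗ[0]bₗ[0]cₗ = [2, 3, -1] − (0)·(1)·[-1, -2, -1] − (-1)·(-1)·[0, 2, 1] = [2, 1, -2]. Then w[k] = R[0,0,k] / -1 for each k, giving w = [2, 1, -2] / -1 = [-2, -1, 2].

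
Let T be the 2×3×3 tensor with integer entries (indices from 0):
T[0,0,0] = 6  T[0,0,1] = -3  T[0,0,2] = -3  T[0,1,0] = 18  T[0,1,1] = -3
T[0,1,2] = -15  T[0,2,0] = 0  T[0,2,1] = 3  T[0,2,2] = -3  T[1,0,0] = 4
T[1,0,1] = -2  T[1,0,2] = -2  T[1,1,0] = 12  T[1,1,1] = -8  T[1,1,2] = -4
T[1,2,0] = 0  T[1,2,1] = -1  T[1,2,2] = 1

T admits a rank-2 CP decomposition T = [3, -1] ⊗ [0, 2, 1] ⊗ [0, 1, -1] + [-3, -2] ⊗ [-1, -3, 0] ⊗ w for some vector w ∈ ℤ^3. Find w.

Subtract the known terms from T to get the rank-1 residual R = [-3, -2] ⊗ [-1, -3, 0] ⊗ w, so R[i,j,k] = a[i]·b[j]·w[k]. Pick indices with nonzero a[0]·b[0] = (-3)·(-1) = 3. Only the fibre through (0,0,·) is needed: R[0,0,:] = T[0,0,:] − Σₗ aₗ[0]bₗ[0]cₗ = [6, -3, -3] − (3)·(0)·[0, 1, -1] = [6, -3, -3]. Then w[k] = R[0,0,k] / 3 for each k, giving w = [6, -3, -3] / 3 = [2, -1, -1].

w = [2, -1, -1]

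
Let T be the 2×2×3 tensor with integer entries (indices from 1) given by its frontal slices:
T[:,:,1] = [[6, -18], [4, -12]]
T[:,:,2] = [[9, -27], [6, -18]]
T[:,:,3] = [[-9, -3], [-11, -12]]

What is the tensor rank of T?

2

Lower bound: in the mode-1 unfolding of T (rows indexed by i, columns by (j,k)) the 2×2 minor on rows i ∈ {1, 2}, columns (j,k) ∈ {(1,1), (1,3)} is det [[6, -9], [4, -11]] = -30 ≠ 0, so that unfolding has rank ≥ 2 and hence rank(T) ≥ 2 (CP rank is at least every unfolding rank, though it can be larger).
Upper bound: with S_k = T[:,:,k], the two rank-1 terms a₁b₁ᵀ, a₂b₂ᵀ are the rank-1 members of the pencil x·S₁ + y·S₃.
det(x·S₁ + y·S₃) is −150·xy + 75·y² = (-75)·(2·x − y)(y), vanishing at (x:y) = (1:2) and (1:0).
M₁ = S₁ + 2·S₃ = [[-12, -24], [-18, -36]] = (-6)·[2, 3][1, 2]ᵀ and M₂ = S₁ = [[6, -18], [4, -12]] = 2·[3, 2][1, -3]ᵀ, so take a₁ = [2, 3], b₁ = [1, 2], a₂ = [3, 2], b₂ = [1, -3].
Each slice is an integer combination of E₁ = a₁b₁ᵀ and E₂ = a₂b₂ᵀ: S₁ = 2·E₂, S₂ = 3·E₂, S₃ = −3·E₁ − E₂; reading off coefficients, c₁ = [0, 0, -3] and c₂ = [2, 3, -1].
Hence T = [2, 3] ⊗ [1, 2] ⊗ [0, 0, -3] + [3, 2] ⊗ [1, -3] ⊗ [2, 3, -1], so rank(T) ≤ 2.
These bounds meet, so rank(T) = 2.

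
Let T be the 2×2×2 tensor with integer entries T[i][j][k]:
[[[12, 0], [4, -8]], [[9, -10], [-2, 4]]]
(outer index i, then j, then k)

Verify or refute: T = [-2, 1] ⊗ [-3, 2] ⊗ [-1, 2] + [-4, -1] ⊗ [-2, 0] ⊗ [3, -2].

Reconstruct entry (0,0,0) from the claimed factors: Σₗ aₗ[0]bₗ[0]cₗ[0] = (-2)·(-3)·(-1) + (-4)·(-2)·(3) = 18, but T[0,0,0] = 12. The claim is false.

No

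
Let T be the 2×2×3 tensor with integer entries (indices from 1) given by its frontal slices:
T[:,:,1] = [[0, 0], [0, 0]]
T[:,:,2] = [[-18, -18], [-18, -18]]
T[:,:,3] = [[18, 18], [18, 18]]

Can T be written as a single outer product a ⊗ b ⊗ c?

If T = a ⊗ b ⊗ c then every fibre of T is a multiple of the corresponding factor, so read the factors off the fibres through the nonzero entry T[1,1,2] = -18.
The mode-1 fibre T[:,1,2] = [-18, -18] gives a = [1, 1] (primitive direction); the mode-2 fibre T[1,:,2] = [-18, -18] gives b = [1, 1]; then c[k] = T[1,1,k] / (a[1]·b[1]) = [0, -18, 18] / 1 = [0, -18, 18].
Expanding [1, 1] ⊗ [1, 1] ⊗ [0, -18, 18] reproduces all 12 entries of T, so T = [1, 1] ⊗ [1, 1] ⊗ [0, -18, 18] and rank(T) ≤ 1.
Equivalently every frontal slice T[:,:,k] is c[k] times the rank-1 matrix [1, 1] ⊗ [1, 1]. So T has rank 1 (it is nonzero).

Yes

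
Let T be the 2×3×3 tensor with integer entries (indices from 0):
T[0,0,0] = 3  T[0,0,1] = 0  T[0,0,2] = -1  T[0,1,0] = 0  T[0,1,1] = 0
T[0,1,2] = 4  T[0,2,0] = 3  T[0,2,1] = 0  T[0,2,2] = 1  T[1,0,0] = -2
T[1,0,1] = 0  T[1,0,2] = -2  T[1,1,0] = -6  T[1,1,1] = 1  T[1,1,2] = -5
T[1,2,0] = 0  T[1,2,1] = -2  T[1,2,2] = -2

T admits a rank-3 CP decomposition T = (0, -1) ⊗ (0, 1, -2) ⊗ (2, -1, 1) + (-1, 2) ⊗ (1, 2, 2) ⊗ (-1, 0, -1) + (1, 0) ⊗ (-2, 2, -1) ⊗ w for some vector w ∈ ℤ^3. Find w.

Subtract the known terms from T to get the rank-1 residual R = (1, 0) ⊗ (-2, 2, -1) ⊗ w, so R[i,j,k] = a[i]·b[j]·w[k]. Pick indices with nonzero a[0]·b[0] = (1)·(-2) = -2. Only the fibre through (0,0,·) is needed: R[0,0,:] = T[0,0,:] − Σₗ aₗ[0]bₗ[0]cₗ = [3, 0, -1] − (0)·(0)·(2, -1, 1) − (-1)·(1)·(-1, 0, -1) = [2, 0, -2]. Then w[k] = R[0,0,k] / -2 for each k, giving w = [2, 0, -2] / -2 = (-1, 0, 1).

w = (-1, 0, 1)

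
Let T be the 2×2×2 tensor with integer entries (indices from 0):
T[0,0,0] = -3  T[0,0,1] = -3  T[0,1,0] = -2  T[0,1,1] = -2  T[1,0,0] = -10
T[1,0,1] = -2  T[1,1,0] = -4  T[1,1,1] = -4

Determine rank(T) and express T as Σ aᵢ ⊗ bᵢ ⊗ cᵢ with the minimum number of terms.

rank(T) = 2

Lower bound: the mode-3 unfolding of T (rows indexed by k, columns by (i,j) = (0,0), (0,1), (1,0), (1,1)) is [[-3, -2, -10, -4], [-3, -2, -2, -4]].
There the 2×2 minor on rows k ∈ {0, 1}, columns (i,j) ∈ {(0,0), (1,0)} is det [[-3, -10], [-3, -2]] = -24 ≠ 0, so this unfolding has rank ≥ 2; CP rank is at least every unfolding rank, so rank(T) ≥ 2. (This is only a lower bound: in general the CP rank may exceed every unfolding rank, so we still need to exhibit 2 rank-1 terms summing to T.)
Upper bound — finding two terms. Write S_k = T[:,:,k] for the frontal slices: S₀ = [[-3, -2], [-10, -4]], S₁ = [[-3, -2], [-2, -4]].
If T = a₁ ⊗ b₁ ⊗ c₁ + a₂ ⊗ b₂ ⊗ c₂ then each S_k = c₁[k]·a₁b₁ᵀ + c₂[k]·a₂b₂ᵀ. S₀ and S₁ are linearly independent, so a₁b₁ᵀ and a₂b₂ᵀ must span the same plane of matrices: they are the rank-1 matrices of the form x·S₀ + y·S₁.
det(x·S₀ + y·S₁) is −8·x² + 8·y² = (-8)·(x − y)(x + y), vanishing at (x:y) = (1:1) and (1:-1).
M₁ = S₀ + S₁ = [[-6, -4], [-12, -8]] = (-2)·(1, 2)(3, 2)ᵀ and M₂ = S₀ − S₁ = [[0, 0], [-8, 0]] = (-8)·(0, 1)(1, 0)ᵀ, so take a₁ = (1, 2), b₁ = (3, 2), a₂ = (0, 1), b₂ = (1, 0).
Each slice is an integer combination of E₁ = a₁b₁ᵀ and E₂ = a₂b₂ᵀ: S₀ = −E₁ − 4·E₂, S₁ = −E₁ + 4·E₂; reading off coefficients, c₁ = (-1, -1) and c₂ = (-4, 4).
Hence T = (1, 2) ⊗ (3, 2) ⊗ (-1, -1) + (0, 1) ⊗ (1, 0) ⊗ (-4, 4), so rank(T) ≤ 2.
These bounds meet, so rank(T) = 2.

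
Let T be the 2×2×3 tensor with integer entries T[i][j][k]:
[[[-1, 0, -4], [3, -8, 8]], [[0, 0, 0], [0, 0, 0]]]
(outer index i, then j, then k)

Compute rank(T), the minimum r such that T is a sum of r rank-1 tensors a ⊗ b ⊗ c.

2

Lower bound: the mode-2 unfolding of T (rows indexed by j, columns by (i,k) = (0,0), (0,1), (0,2), (1,0), (1,1), (1,2)) is [[-1, 0, -4, 0, 0, 0], [3, -8, 8, 0, 0, 0]].
There the 2×2 minor on rows j ∈ {0, 1}, columns (i,k) ∈ {(0,0), (0,1)} is det [[-1, 0], [3, -8]] = 8 ≠ 0, so this unfolding has rank ≥ 2; CP rank is at least every unfolding rank, so rank(T) ≥ 2. (This is only a lower bound: in general the CP rank may exceed every unfolding rank, so we still need to exhibit 2 rank-1 terms summing to T.)
Upper bound — finding two terms. Every mode-1 slice of T is a multiple of one matrix: T[i,:,:] = a[i]·M with a = [1, 0] and M = [[-1, 0, -4], [3, -8, 8]] (rows indexed by j, columns by k). So it suffices to write M as a sum of two rank-1 matrices.
Splitting M by its rows (j = 0, 1), M = [1, 0][-1, 0, -4]ᵀ + [0, 1][3, -8, 8]ᵀ.
Hence T = [1, 0] ⊗ [1, 0] ⊗ [-1, 0, -4] + [1, 0] ⊗ [0, 1] ⊗ [3, -8, 8], so rank(T) ≤ 2.
These bounds meet, so rank(T) = 2.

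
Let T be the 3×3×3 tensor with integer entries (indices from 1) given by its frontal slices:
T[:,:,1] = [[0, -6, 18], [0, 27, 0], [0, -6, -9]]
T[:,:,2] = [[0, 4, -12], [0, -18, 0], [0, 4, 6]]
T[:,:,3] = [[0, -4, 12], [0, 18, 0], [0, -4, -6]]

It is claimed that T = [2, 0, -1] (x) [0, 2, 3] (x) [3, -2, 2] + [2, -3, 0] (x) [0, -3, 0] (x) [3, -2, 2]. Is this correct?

Reconstruct entrywise from the claimed factors. For example, T[3,3,1] = -9 and Σₗ aₗ[3]bₗ[3]cₗ[1] = (-1)·(3)·(3) + (0)·(0)·(3) = -9; checking all 27 entries, every one matches. The claim holds.

Yes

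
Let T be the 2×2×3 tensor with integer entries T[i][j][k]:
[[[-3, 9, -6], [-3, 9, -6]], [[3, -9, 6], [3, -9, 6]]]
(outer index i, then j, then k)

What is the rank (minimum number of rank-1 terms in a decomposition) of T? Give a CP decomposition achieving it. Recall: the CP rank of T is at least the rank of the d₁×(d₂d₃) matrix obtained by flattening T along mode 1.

Lower bound: T ≠ 0 (e.g. T[0,0,0] = -3), so rank(T) ≥ 1.
Upper bound: the mode-1 fibre T[:,0,0] = [-3, 3] gives a = [1, -1] (primitive direction); the mode-2 fibre T[0,:,0] = [-3, -3] gives b = [1, 1]; then c[k] = T[0,0,k] / (a[0]·b[0]) = [-3, 9, -6] / 1 = [-3, 9, -6].
Expanding [1, -1] ⊗ [1, 1] ⊗ [-3, 9, -6] reproduces all 12 entries of T, so T = [1, -1] ⊗ [1, 1] ⊗ [-3, 9, -6] and rank(T) ≤ 1.
These bounds meet, so rank(T) = 1.

rank(T) = 1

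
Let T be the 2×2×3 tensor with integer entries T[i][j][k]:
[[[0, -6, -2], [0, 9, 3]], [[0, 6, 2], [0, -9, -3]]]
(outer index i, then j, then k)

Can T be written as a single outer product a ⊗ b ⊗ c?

If T = a ⊗ b ⊗ c then every fibre of T is a multiple of the corresponding factor, so read the factors off the fibres through the nonzero entry T[0,0,1] = -6.
The mode-1 fibre T[:,0,1] = [-6, 6] gives a = (1, -1) (primitive direction); the mode-2 fibre T[0,:,1] = [-6, 9] gives b = (2, -3); then c[k] = T[0,0,k] / (a[0]·b[0]) = [0, -6, -2] / 2 = (0, -3, -1).
Expanding (1, -1) ⊗ (2, -3) ⊗ (0, -3, -1) reproduces all 12 entries of T, so T = (1, -1) ⊗ (2, -3) ⊗ (0, -3, -1) and rank(T) ≤ 1.
Equivalently every frontal slice T[:,:,k] is c[k] times the rank-1 matrix (1, -1) ⊗ (2, -3). So T has rank 1 (it is nonzero).

Yes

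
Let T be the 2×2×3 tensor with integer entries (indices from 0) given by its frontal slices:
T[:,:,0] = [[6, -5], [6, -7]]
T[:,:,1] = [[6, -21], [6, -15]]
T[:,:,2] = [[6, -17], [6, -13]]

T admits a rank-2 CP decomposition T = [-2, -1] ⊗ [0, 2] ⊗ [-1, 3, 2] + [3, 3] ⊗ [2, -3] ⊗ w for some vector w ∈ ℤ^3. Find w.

w = [1, 1, 1]

Subtract the known terms from T to get the rank-1 residual R = [3, 3] ⊗ [2, -3] ⊗ w, so R[i,j,k] = a[i]·b[j]·w[k]. Pick indices with nonzero a[0]·b[0] = (3)·(2) = 6. Only the fibre through (0,0,·) is needed: R[0,0,:] = T[0,0,:] − Σₗ aₗ[0]bₗ[0]cₗ = [6, 6, 6] − (-2)·(0)·[-1, 3, 2] = [6, 6, 6]. Then w[k] = R[0,0,k] / 6 for each k, giving w = [6, 6, 6] / 6 = [1, 1, 1].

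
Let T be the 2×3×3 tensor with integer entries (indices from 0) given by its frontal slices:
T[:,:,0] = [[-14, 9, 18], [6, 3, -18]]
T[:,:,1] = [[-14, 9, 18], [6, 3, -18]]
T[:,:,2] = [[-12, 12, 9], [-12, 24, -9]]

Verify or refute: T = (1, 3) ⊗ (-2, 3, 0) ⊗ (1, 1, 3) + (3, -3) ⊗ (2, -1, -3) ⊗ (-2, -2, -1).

Yes

Reconstruct entrywise from the claimed factors. For example, T[1,1,0] = 3 and Σₗ aₗ[1]bₗ[1]cₗ[0] = (3)·(3)·(1) + (-3)·(-1)·(-2) = 3; checking all 18 entries, every one matches. The claim holds.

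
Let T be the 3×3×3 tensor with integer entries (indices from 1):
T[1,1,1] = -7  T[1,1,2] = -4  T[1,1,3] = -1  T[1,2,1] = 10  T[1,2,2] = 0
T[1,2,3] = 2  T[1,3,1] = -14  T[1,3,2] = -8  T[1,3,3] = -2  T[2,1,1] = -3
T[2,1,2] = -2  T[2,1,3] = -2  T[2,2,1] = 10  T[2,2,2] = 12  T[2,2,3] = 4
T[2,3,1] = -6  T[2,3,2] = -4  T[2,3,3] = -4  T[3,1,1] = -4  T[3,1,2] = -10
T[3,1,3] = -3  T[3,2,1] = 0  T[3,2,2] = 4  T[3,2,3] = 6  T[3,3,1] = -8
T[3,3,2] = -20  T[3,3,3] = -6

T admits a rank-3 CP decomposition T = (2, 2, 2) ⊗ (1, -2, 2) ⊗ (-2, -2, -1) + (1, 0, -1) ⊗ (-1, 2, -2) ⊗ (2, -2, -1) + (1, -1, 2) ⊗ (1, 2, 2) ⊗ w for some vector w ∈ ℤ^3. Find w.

Subtract the known terms from T to get the rank-1 residual R = (1, -1, 2) ⊗ (1, 2, 2) ⊗ w, so R[i,j,k] = a[i]·b[j]·w[k]. Pick indices with nonzero a[1]·b[1] = (1)·(1) = 1. Only the fibre through (1,1,·) is needed: R[1,1,:] = T[1,1,:] − Σₗ aₗ[1]bₗ[1]cₗ = [-7, -4, -1] − (2)·(1)·(-2, -2, -1) − (1)·(-1)·(2, -2, -1) = [-1, -2, 0]. Then w[k] = R[1,1,k] / 1 for each k, giving w = [-1, -2, 0] / 1 = (-1, -2, 0).

w = (-1, -2, 0)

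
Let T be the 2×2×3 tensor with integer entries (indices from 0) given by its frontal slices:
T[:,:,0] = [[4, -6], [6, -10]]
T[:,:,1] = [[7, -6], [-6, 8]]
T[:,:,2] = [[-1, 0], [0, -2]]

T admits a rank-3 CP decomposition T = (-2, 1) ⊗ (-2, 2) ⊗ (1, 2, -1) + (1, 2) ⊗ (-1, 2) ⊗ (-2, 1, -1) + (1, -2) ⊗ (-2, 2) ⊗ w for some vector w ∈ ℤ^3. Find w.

w = (1, 0, -1)

Subtract the known terms from T to get the rank-1 residual R = (1, -2) ⊗ (-2, 2) ⊗ w, so R[i,j,k] = a[i]·b[j]·w[k]. Pick indices with nonzero a[0]·b[0] = (1)·(-2) = -2. Only the fibre through (0,0,·) is needed: R[0,0,:] = T[0,0,:] − Σₗ aₗ[0]bₗ[0]cₗ = [4, 7, -1] − (-2)·(-2)·(1, 2, -1) − (1)·(-1)·(-2, 1, -1) = [-2, 0, 2]. Then w[k] = R[0,0,k] / -2 for each k, giving w = [-2, 0, 2] / -2 = (1, 0, -1).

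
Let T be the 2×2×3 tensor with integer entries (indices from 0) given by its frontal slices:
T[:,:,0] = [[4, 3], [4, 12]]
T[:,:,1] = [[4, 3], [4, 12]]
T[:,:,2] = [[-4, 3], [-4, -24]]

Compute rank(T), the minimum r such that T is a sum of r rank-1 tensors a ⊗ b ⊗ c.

2

Lower bound: the mode-2 unfolding of T (rows indexed by j, columns by (i,k) = (0,0), (0,1), (0,2), (1,0), (1,1), (1,2)) is [[4, 4, -4, 4, 4, -4], [3, 3, 3, 12, 12, -24]].
There the 2×2 minor on rows j ∈ {0, 1}, columns (i,k) ∈ {(0,0), (0,2)} is det [[4, -4], [3, 3]] = 24 ≠ 0, so this unfolding has rank ≥ 2; CP rank is at least every unfolding rank, so rank(T) ≥ 2. (This is only a lower bound: in general the CP rank may exceed every unfolding rank, so we still need to exhibit 2 rank-1 terms summing to T.)
Upper bound — finding two terms. Write S_k = T[:,:,k] for the frontal slices: S₀ = [[4, 3], [4, 12]], S₁ = [[4, 3], [4, 12]], S₂ = [[-4, 3], [-4, -24]].
If T = a₁ ⊗ b₁ ⊗ c₁ + a₂ ⊗ b₂ ⊗ c₂ then each S_k = c₁[k]·a₁b₁ᵀ + c₂[k]·a₂b₂ᵀ. S₀ and S₂ are linearly independent, so a₁b₁ᵀ and a₂b₂ᵀ must span the same plane of matrices: they are the rank-1 matrices of the form x·S₀ + y·S₂.
det(x·S₀ + y·S₂) is 36·x² − 144·xy + 108·y² = 36·(x − 3·y)(x − y), vanishing at (x:y) = (3:1) and (1:1).
M₁ = 3·S₀ + S₂ = [[8, 12], [8, 12]] = 4·[1, 1][2, 3]ᵀ and M₂ = S₀ + S₂ = [[0, 6], [0, -12]] = 6·[1, -2][0, 1]ᵀ, so take a₁ = [1, 1], b₁ = [2, 3], a₂ = [1, -2], b₂ = [0, 1].
Each slice is an integer combination of E₁ = a₁b₁ᵀ and E₂ = a₂b₂ᵀ: S₀ = 2·E₁ − 3·E₂, S₁ = 2·E₁ − 3·E₂, S₂ = −2·E₁ + 9·E₂; reading off coefficients, c₁ = [2, 2, -2] and c₂ = [-3, -3, 9].
Hence T = [1, 1] ⊗ [2, 3] ⊗ [2, 2, -2] + [1, -2] ⊗ [0, 1] ⊗ [-3, -3, 9], so rank(T) ≤ 2.
These bounds meet, so rank(T) = 2.
Check entry T[0,1,0] = 3: (1)·(3)·(2) + (1)·(1)·(-3) = 3.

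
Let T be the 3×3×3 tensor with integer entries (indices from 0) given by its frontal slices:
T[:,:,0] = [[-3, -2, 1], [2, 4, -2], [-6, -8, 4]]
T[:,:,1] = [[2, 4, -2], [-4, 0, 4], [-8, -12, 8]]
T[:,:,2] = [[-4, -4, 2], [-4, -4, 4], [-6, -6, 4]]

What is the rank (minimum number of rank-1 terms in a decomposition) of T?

Lower bound: the mode-3 unfolding of T (rows indexed by k, columns by (i,j) = (0,0), (0,1), (0,2), (1,0), (1,1), (1,2), (2,0), (2,1), (2,2)) is [[-3, -2, 1, 2, 4, -2, -6, -8, 4], [2, 4, -2, -4, 0, 4, -8, -12, 8], [-4, -4, 2, -4, -4, 4, -6, -6, 4]].
There the 3×3 minor on rows k ∈ {0, 1, 2}, columns (i,j) ∈ {(0,0), (0,1), (1,0)} is det [[-3, -2, 2], [2, 4, -4], [-4, -4, -4]] = 64 ≠ 0, so this unfolding has rank ≥ 3; CP rank is at least every unfolding rank, so rank(T) ≥ 3. (Unfolding ranks only ever bound the CP rank from below — rank(T) can be strictly larger than all of them — so the matching upper bound has to come from an explicit 3-term decomposition.)
Upper bound: T is a sum of 3 rank-1 terms, T = (0, 2, 1) ⊗ (1, 1, -1) ⊗ (0, -4, -2) + (1, 0, 1) ⊗ (2, 2, -1) ⊗ (-2, 0, -2) + (1, 2, -2) ⊗ (1, 2, -1) ⊗ (1, 2, 0) (written with every a and b primitive with positive leading entry and the scale carried by c; CP decompositions are not unique, and this one is verified by expanding entrywise), so rank(T) ≤ 3.
These bounds meet, so rank(T) = 3.
Check entry T[1,2,0] = -2: (2)·(-1)·(0) + (0)·(-1)·(-2) + (2)·(-1)·(1) = -2.

3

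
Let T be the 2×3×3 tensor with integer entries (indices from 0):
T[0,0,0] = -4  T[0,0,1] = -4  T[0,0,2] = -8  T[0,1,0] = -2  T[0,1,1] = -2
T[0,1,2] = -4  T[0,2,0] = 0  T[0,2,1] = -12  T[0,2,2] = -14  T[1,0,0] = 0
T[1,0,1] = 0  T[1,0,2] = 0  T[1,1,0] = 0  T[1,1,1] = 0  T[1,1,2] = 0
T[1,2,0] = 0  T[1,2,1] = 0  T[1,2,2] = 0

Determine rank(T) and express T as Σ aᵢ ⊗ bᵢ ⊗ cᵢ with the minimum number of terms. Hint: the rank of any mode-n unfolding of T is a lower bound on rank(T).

Lower bound: the mode-2 unfolding of T (rows indexed by j, columns by (i,k) = (0,0), (0,1), (0,2), (1,0), (1,1), (1,2)) is [[-4, -4, -8, 0, 0, 0], [-2, -2, -4, 0, 0, 0], [0, -12, -14, 0, 0, 0]].
There the 2×2 minor on rows j ∈ {0, 2}, columns (i,k) ∈ {(0,0), (0,1)} is det [[-4, -4], [0, -12]] = 48 ≠ 0, so this unfolding has rank ≥ 2; CP rank is at least every unfolding rank, so rank(T) ≥ 2. (Flattening ranks never certify an upper bound on CP rank; for that we must actually write T with 2 rank-1 terms.)
Upper bound — finding two terms. Every mode-1 slice of T is a multiple of one matrix: T[i,:,:] = a[i]·M with a = [1, 0] and M = [[-4, -4, -8], [-2, -2, -4], [0, -12, -14]] (rows indexed by j, columns by k). So it suffices to write M as a sum of two rank-1 matrices.
The rows of M satisfy (row 0) = 2·(row 1), so splitting by rows, M = [2, 1, 0][-2, -2, -4]ᵀ + [0, 0, 1][0, -12, -14]ᵀ.
Hence T = [1, 0] ⊗ [2, 1, 0] ⊗ [-2, -2, -4] + [1, 0] ⊗ [0, 0, 1] ⊗ [0, -12, -14], so rank(T) ≤ 2.
These bounds meet, so rank(T) = 2.

rank(T) = 2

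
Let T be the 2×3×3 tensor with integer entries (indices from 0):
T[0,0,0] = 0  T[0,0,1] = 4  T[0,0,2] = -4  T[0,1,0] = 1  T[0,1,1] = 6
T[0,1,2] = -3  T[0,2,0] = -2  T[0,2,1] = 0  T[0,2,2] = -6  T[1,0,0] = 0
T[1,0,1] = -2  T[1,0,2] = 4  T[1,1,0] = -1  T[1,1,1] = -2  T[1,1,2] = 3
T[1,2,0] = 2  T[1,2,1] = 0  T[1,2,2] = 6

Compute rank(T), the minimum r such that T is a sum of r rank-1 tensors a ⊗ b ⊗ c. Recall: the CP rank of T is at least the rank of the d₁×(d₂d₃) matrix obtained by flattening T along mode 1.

3

Lower bound: in the mode-3 unfolding of T (rows indexed by k, columns by (i,j)) the 3×3 minor on rows k ∈ {0, 1, 2}, columns (i,j) ∈ {(0,0), (0,1), (1,0)} is det [[0, 1, 0], [4, 6, -2], [-4, -3, 4]] = -8 ≠ 0, so that unfolding has rank ≥ 3 and hence rank(T) ≥ 3 (CP rank is at least every unfolding rank, though it can be larger).
Upper bound: T is a sum of 3 rank-1 terms, T = [0, 1] ⊗ [1, 2, 0] ⊗ [0, 2, 0] + [1, -1] ⊗ [0, 1, -2] ⊗ [1, 2, 1] + [1, -1] ⊗ [1, 1, 1] ⊗ [0, 4, -4] (one valid choice — decompositions are not unique — normalised so each a, b is primitive with positive first nonzero entry; check it by expanding all entries), so rank(T) ≤ 3.
These bounds meet, so rank(T) = 3.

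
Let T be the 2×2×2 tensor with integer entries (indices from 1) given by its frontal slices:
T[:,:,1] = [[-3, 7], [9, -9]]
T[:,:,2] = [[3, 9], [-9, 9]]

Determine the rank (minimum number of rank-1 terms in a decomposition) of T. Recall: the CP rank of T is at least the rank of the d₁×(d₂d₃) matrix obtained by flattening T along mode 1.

2

Lower bound: the mode-1 unfolding of T (rows indexed by i, columns by (j,k) = (1,1), (1,2), (2,1), (2,2)) is [[-3, 3, 7, 9], [9, -9, -9, 9]].
There the 2×2 minor on rows i ∈ {1, 2}, columns (j,k) ∈ {(1,1), (2,1)} is det [[-3, 7], [9, -9]] = -36 ≠ 0, so this unfolding has rank ≥ 2; CP rank is at least every unfolding rank, so rank(T) ≥ 2. (This is only a lower bound: in general the CP rank may exceed every unfolding rank, so we still need to exhibit 2 rank-1 terms summing to T.)
Upper bound — finding two terms. Write S_k = T[:,:,k] for the frontal slices: S₁ = [[-3, 7], [9, -9]], S₂ = [[3, 9], [-9, 9]].
If T = a₁ ⊗ b₁ ⊗ c₁ + a₂ ⊗ b₂ ⊗ c₂ then each S_k = c₁[k]·a₁b₁ᵀ + c₂[k]·a₂b₂ᵀ. S₁ and S₂ are linearly independent, so a₁b₁ᵀ and a₂b₂ᵀ must span the same plane of matrices: they are the rank-1 matrices of the form x·S₁ + y·S₂.
det(x·S₁ + y·S₂) is −36·x² − 72·xy + 108·y² = (-36)·(x + 3·y)(x − y), vanishing at (x:y) = (3:-1) and (1:1).
M₁ = 3·S₁ − S₂ = [[-12, 12], [36, -36]] = (-12)·[1, -3][1, -1]ᵀ and M₂ = S₁ + S₂ = [[0, 16], [0, 0]] = 16·[1, 0][0, 1]ᵀ, so take a₁ = [1, -3], b₁ = [1, -1], a₂ = [1, 0], b₂ = [0, 1].
Each slice is an integer combination of E₁ = a₁b₁ᵀ and E₂ = a₂b₂ᵀ: S₁ = −3·E₁ + 4·E₂, S₂ = 3·E₁ + 12·E₂; reading off coefficients, c₁ = [-3, 3] and c₂ = [4, 12].
Hence T = [1, -3] ⊗ [1, -1] ⊗ [-3, 3] + [1, 0] ⊗ [0, 1] ⊗ [4, 12], so rank(T) ≤ 2.
These bounds meet, so rank(T) = 2.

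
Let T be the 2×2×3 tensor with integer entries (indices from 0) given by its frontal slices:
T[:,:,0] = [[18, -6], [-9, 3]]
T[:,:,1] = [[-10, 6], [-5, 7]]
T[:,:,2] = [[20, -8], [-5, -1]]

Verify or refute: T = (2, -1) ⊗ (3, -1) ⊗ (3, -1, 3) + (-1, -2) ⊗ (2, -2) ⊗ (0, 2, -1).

Reconstruct entrywise from the claimed factors. For example, T[0,0,1] = -10 and Σₗ aₗ[0]bₗ[0]cₗ[1] = (2)·(3)·(-1) + (-1)·(2)·(2) = -10; checking all 12 entries, every one matches. The claim holds.

Yes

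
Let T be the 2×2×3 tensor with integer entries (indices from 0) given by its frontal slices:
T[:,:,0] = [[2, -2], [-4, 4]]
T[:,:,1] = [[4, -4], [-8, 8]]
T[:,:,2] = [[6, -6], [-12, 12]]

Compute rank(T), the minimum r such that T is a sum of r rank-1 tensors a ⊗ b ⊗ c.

Lower bound: T ≠ 0 (e.g. T[0,0,0] = 2), so rank(T) ≥ 1.
Upper bound: the mode-1 fibre T[:,0,0] = [2, -4] gives a = (1, -2) (primitive direction); the mode-2 fibre T[0,:,0] = [2, -2] gives b = (1, -1); then c[k] = T[0,0,k] / (a[0]·b[0]) = [2, 4, 6] / 1 = (2, 4, 6).
Expanding (1, -2) ⊗ (1, -1) ⊗ (2, 4, 6) reproduces all 12 entries of T, so T = (1, -2) ⊗ (1, -1) ⊗ (2, 4, 6) and rank(T) ≤ 1.
These bounds meet, so rank(T) = 1.

1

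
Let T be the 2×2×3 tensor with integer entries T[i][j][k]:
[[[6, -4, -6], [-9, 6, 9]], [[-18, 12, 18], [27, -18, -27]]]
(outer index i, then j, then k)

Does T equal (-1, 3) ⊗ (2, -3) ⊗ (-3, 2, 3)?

Yes

Reconstruct entrywise from the claimed factors. For example, T[1,0,1] = 12 and Σₗ aₗ[1]bₗ[0]cₗ[1] = (3)·(2)·(2) = 12; checking all 12 entries, every one matches. The claim holds.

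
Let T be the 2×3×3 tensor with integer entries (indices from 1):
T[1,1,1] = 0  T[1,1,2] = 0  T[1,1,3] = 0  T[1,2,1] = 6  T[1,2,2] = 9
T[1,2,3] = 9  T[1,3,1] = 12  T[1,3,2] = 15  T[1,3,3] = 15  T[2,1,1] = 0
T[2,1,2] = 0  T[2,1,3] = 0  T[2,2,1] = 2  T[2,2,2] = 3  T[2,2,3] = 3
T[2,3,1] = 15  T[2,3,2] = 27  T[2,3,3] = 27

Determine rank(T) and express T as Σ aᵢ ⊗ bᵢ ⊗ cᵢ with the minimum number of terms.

rank(T) = 2

Lower bound: in the mode-1 unfolding of T (rows indexed by i, columns by (j,k)) the 2×2 minor on rows i ∈ {1, 2}, columns (j,k) ∈ {(2,1), (3,1)} is det [[6, 12], [2, 15]] = 66 ≠ 0, so that unfolding has rank ≥ 2 and hence rank(T) ≥ 2 (CP rank is at least every unfolding rank, though it can be larger).
Upper bound: with S_k = T[:,:,k], the two rank-1 terms a₁b₁ᵀ, a₂b₂ᵀ are the rank-1 members of the pencil x·S₁ + y·S₂.
The 2×2 minor of x·S₁ + y·S₂ on rows {1,2}, columns {2,3} is 66·x² + 231·xy + 198·y² = 33·(2·x + 3·y)(x + 2·y), vanishing at (x:y) = (3:-2) and (2:-1).
M₁ = 3·S₁ − 2·S₂ = [[0, 0, 6], [0, 0, -9]] = 3·[2, -3][0, 0, 1]ᵀ and M₂ = 2·S₁ − S₂ = [[0, 3, 9], [0, 1, 3]] = [3, 1][0, 1, 3]ᵀ, so take a₁ = [2, -3], b₁ = [0, 0, 1], a₂ = [3, 1], b₂ = [0, 1, 3].
Each slice is an integer combination of E₁ = a₁b₁ᵀ and E₂ = a₂b₂ᵀ: S₁ = −3·E₁ + 2·E₂, S₂ = −6·E₁ + 3·E₂, S₃ = −6·E₁ + 3·E₂; reading off coefficients, c₁ = [-3, -6, -6] and c₂ = [2, 3, 3].
Hence T = [2, -3] ⊗ [0, 0, 1] ⊗ [-3, -6, -6] + [3, 1] ⊗ [0, 1, 3] ⊗ [2, 3, 3], so rank(T) ≤ 2.
These bounds meet, so rank(T) = 2.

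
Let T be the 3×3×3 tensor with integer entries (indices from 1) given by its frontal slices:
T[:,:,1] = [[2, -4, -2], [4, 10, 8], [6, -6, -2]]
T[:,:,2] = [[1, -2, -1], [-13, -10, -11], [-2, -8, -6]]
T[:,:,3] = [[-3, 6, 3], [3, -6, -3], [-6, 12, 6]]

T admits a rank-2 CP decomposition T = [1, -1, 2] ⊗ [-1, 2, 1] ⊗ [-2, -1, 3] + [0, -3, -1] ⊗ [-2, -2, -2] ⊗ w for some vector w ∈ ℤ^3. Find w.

w = [1, -2, 0]

Subtract the known terms from T to get the rank-1 residual R = [0, -3, -1] ⊗ [-2, -2, -2] ⊗ w, so R[i,j,k] = a[i]·b[j]·w[k]. Pick indices with nonzero a[2]·b[1] = (-3)·(-2) = 6. Only the fibre through (2,1,·) is needed: R[2,1,:] = T[2,1,:] − Σₗ aₗ[2]bₗ[1]cₗ = [4, -13, 3] − (-1)·(-1)·[-2, -1, 3] = [6, -12, 0]. Then w[k] = R[2,1,k] / 6 for each k, giving w = [6, -12, 0] / 6 = [1, -2, 0].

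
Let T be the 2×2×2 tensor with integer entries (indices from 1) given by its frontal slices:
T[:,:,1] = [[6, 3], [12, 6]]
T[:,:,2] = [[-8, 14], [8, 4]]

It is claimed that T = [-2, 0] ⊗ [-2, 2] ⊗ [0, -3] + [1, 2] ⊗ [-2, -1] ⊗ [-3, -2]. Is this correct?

Reconstruct entrywise from the claimed factors. For example, T[2,1,2] = 8 and Σₗ aₗ[2]bₗ[1]cₗ[2] = (0)·(-2)·(-3) + (2)·(-2)·(-2) = 8; checking all 8 entries, every one matches. The claim holds.

Yes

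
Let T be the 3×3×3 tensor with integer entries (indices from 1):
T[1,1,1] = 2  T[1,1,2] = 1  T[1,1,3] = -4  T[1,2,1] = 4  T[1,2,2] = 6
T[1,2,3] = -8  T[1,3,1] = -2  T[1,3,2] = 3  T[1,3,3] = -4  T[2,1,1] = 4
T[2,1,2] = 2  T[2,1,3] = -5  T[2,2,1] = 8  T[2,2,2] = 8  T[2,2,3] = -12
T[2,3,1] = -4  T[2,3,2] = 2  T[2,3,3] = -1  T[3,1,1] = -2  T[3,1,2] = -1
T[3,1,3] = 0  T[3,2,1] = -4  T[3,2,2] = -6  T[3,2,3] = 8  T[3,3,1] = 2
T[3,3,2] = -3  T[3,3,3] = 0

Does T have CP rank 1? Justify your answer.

The mode-2 unfolding of T (rows indexed by j, columns by (i,k) = (1,1), (1,2), (1,3), (2,1), (2,2), (2,3), (3,1), (3,2), (3,3)) is [[2, 1, -4, 4, 2, -5, -2, -1, 0], [4, 6, -8, 8, 8, -12, -4, -6, 8], [-2, 3, -4, -4, 2, -1, 2, -3, 0]].
There the 3×3 minor on rows j ∈ {1, 2, 3}, columns (i,k) ∈ {(1,1), (1,2), (1,3)} is det [[2, 1, -4], [4, 6, -8], [-2, 3, -4]] = -64 ≠ 0, so this unfolding has rank ≥ 3; CP rank is at least every unfolding rank, so rank(T) ≥ 3.
In particular rank(T) ≥ 3 > 1, so T is not rank-1.

No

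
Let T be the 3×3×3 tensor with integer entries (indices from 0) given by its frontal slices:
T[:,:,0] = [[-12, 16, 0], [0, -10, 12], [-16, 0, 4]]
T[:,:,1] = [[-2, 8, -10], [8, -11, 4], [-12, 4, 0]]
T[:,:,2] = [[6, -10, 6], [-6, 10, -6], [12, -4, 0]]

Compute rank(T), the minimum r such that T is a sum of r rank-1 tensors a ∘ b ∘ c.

3

Lower bound: the mode-1 unfolding of T (rows indexed by i, columns by (j,k) = (0,0), (0,1), (0,2), (1,0), (1,1), (1,2), (2,0), (2,1), (2,2)) is [[-12, -2, 6, 16, 8, -10, 0, -10, 6], [0, 8, -6, -10, -11, 10, 12, 4, -6], [-16, -12, 12, 0, 4, -4, 4, 0, 0]].
There the 3×3 minor on rows i ∈ {0, 1, 2}, columns (j,k) ∈ {(0,0), (0,1), (0,2)} is det [[-12, -2, 6], [0, 8, -6], [-16, -12, 12]] = 288 ≠ 0, so this unfolding has rank ≥ 3; CP rank is at least every unfolding rank, so rank(T) ≥ 3. (Unfolding ranks only ever bound the CP rank from below — rank(T) can be strictly larger than all of them — so the matching upper bound has to come from an explicit 3-term decomposition.)
Upper bound: T is a sum of 3 rank-1 terms, T = [1, -1, -2] ∘ [1, 1, -1] ∘ [4, 2, -2] + [1, -1, 1] ∘ [2, -2, 1] ∘ [-4, -4, 4] + [2, 1, 0] ∘ [2, -1, -2] ∘ [-2, 1, 0] (one valid choice — decompositions are not unique — normalised so each a, b is primitive with positive first nonzero entry; check it by expanding all entries), so rank(T) ≤ 3.
These bounds meet, so rank(T) = 3.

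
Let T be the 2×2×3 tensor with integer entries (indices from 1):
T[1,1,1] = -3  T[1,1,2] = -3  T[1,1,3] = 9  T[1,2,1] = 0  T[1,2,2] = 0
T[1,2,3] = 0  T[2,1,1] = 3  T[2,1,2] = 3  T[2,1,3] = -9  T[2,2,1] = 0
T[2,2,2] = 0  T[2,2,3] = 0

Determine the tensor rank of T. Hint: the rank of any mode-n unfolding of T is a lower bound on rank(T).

1

Lower bound: T ≠ 0 (e.g. T[1,1,1] = -3), so rank(T) ≥ 1.
Upper bound: if T = a (x) b (x) c then every fibre of T is a multiple of the corresponding factor, so read the factors off the fibres through the nonzero entry T[1,1,1] = -3.
The mode-1 fibre T[:,1,1] = [-3, 3] gives a = [1, -1] (primitive direction); the mode-2 fibre T[1,:,1] = [-3, 0] gives b = [1, 0]; then c[k] = T[1,1,k] / (a[1]·b[1]) = [-3, -3, 9] / 1 = [-3, -3, 9].
Expanding [1, -1] (x) [1, 0] (x) [-3, -3, 9] reproduces all 12 entries of T, so T = [1, -1] (x) [1, 0] (x) [-3, -3, 9] and rank(T) ≤ 1.
These bounds meet, so rank(T) = 1.
Check entry T[1,2,3] = 0: (1)·(0)·(9) = 0.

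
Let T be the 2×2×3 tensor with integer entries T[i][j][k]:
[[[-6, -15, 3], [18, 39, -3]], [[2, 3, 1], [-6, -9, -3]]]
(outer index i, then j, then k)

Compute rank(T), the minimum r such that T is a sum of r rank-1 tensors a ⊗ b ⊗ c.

Lower bound: the mode-2 unfolding of T (rows indexed by j, columns by (i,k) = (0,0), (0,1), (0,2), (1,0), (1,1), (1,2)) is [[-6, -15, 3, 2, 3, 1], [18, 39, -3, -6, -9, -3]].
There the 2×2 minor on rows j ∈ {0, 1}, columns (i,k) ∈ {(0,0), (0,1)} is det [[-6, -15], [18, 39]] = 36 ≠ 0, so this unfolding has rank ≥ 2; CP rank is at least every unfolding rank, so rank(T) ≥ 2. (Unfolding ranks only ever bound the CP rank from below — rank(T) can be strictly larger than all of them — so the matching upper bound has to come from an explicit 2-term decomposition.)
Upper bound — finding two terms. Write S_k = T[:,:,k] for the frontal slices: S₀ = [[-6, 18], [2, -6]], S₁ = [[-15, 39], [3, -9]], S₂ = [[3, -3], [1, -3]].
If T = a₁ ⊗ b₁ ⊗ c₁ + a₂ ⊗ b₂ ⊗ c₂ then each S_k = c₁[k]·a₁b₁ᵀ + c₂[k]·a₂b₂ᵀ. S₀ and S₁ are linearly independent, so a₁b₁ᵀ and a₂b₂ᵀ must span the same plane of matrices: they are the rank-1 matrices of the form x·S₀ + y·S₁.
det(x·S₀ + y·S₁) is 12·xy + 18·y² = 6·(2·x + 3·y)(y), vanishing at (x:y) = (3:-2) and (1:0).
M₁ = 3·S₀ − 2·S₁ = [[12, -24], [0, 0]] = 12·[1, 0][1, -2]ᵀ and M₂ = S₀ = [[-6, 18], [2, -6]] = (-2)·[3, -1][1, -3]ᵀ, so take a₁ = [1, 0], b₁ = [1, -2], a₂ = [3, -1], b₂ = [1, -3].
Each slice is an integer combination of E₁ = a₁b₁ᵀ and E₂ = a₂b₂ᵀ: S₀ = −2·E₂, S₁ = −6·E₁ − 3·E₂, S₂ = 6·E₁ − E₂; reading off coefficients, c₁ = [0, -6, 6] and c₂ = [-2, -3, -1].
Hence T = [1, 0] ⊗ [1, -2] ⊗ [0, -6, 6] + [3, -1] ⊗ [1, -3] ⊗ [-2, -3, -1], so rank(T) ≤ 2.
These bounds meet, so rank(T) = 2.

2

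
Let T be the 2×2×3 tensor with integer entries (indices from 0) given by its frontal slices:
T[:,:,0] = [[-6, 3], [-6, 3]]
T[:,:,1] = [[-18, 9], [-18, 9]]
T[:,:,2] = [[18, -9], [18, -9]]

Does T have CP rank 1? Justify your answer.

Yes

If T = a ∘ b ∘ c then every fibre of T is a multiple of the corresponding factor, so read the factors off the fibres through the nonzero entry T[0,0,0] = -6.
The mode-1 fibre T[:,0,0] = [-6, -6] gives a = (1, 1) (primitive direction); the mode-2 fibre T[0,:,0] = [-6, 3] gives b = (2, -1); then c[k] = T[0,0,k] / (a[0]·b[0]) = [-6, -18, 18] / 2 = (-3, -9, 9).
Expanding (1, 1) ∘ (2, -1) ∘ (-3, -9, 9) reproduces all 12 entries of T, so T = (1, 1) ∘ (2, -1) ∘ (-3, -9, 9) and rank(T) ≤ 1.
Equivalently every frontal slice T[:,:,k] is c[k] times the rank-1 matrix (1, 1) ∘ (2, -1). So T has rank 1 (it is nonzero).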